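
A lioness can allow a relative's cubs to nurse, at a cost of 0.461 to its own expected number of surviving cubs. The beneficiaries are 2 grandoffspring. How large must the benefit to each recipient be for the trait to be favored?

r to a grandoffspring = 1/4 (two parent–offspring links: r = (1/2)^2 = 1/4).
Hamilton's rule with n recipients of equal r: n·r·B > C, so B > C/(n·r) = 0.461/(2·0.25) = 0.922.

0.922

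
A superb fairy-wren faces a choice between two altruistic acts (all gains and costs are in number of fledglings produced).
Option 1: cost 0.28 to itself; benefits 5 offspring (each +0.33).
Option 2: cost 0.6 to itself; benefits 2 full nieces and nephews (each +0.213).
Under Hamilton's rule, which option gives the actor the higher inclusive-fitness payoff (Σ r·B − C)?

Option 1

Option 1: r to an offspring = 0.5.
Option 1: Σ r·B − C = (5·0.5·0.33) − 0.28 = 0.545.
Option 2: r to a full niece or nephew = 0.25.
Option 2: Σ r·B − C = (2·0.25·0.213) − 0.6 = -0.4935.
Option 1 has the higher net inclusive-fitness payoff.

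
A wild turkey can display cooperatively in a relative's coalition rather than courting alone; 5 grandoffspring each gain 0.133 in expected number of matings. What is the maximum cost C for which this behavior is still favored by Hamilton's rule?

r to a grandoffspring = 0.25 (two parent–offspring links: r = (1/2)^2 = 1/4).
Hamilton's rule: n·r·B > C, so the trait is favored while C < n·r·B = 5·0.25·0.133 = 0.16625.

0.16625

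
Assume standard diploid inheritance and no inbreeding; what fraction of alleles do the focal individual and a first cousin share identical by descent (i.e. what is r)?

0.125

Each parent–offspring link contributes a factor of 1/2, and independent paths through distinct common ancestors add.
First cousins share one grandparent pair — two paths of length 4: r = 2·(1/2)^4 = 1/8.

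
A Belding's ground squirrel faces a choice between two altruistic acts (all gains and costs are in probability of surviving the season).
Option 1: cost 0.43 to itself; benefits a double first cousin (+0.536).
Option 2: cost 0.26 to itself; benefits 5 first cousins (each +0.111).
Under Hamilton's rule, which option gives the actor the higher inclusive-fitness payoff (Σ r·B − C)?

Option 1: r to a double first cousin = 0.25.
Option 1: Σ r·B − C = (1·0.25·0.536) − 0.43 = -0.296.
Option 2: r to a first cousin = 0.125.
Option 2: Σ r·B − C = (5·0.125·0.111) − 0.26 = -0.190625.
Option 2 has the higher net inclusive-fitness payoff.

Option 2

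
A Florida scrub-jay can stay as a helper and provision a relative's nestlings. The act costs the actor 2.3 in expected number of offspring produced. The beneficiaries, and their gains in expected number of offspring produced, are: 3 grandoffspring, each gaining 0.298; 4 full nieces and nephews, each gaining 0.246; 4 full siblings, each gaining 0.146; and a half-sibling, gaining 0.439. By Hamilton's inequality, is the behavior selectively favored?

Hamilton's rule: the trait is favored when the sum of r·B over every recipient exceeds the actor's cost C.
r to a grandoffspring = 1/4 (two parent–offspring links: r = (1/2)^2 = 1/4).
r to a full niece or nephew = 1/4 (full aunt/uncle↔niece/nephew: two paths of length 3 through the shared grandparent pair: r = 2·(1/2)^3 = 1/4).
r to a full sibling = 0.5 (full sibs share both parents — two paths of length 2: r = 2·(1/2)^2 = 1/2).
r to a half-sibling = 1/4 (half-sibs share one parent — one path of length 2: r = (1/2)^2 = 1/4).
Summing one r·B term per recipient: 3·0.25·0.298 + 4·0.25·0.246 + 4·0.5·0.146 + 1·0.25·0.439 = 0.87125.
0.87125 < 2.3: the indirect benefit is less than the cost.

No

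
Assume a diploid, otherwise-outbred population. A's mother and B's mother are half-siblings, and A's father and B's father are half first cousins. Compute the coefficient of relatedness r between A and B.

0.078125

Wright's path rule: contributions from independent ancestry routes add.
A and B are related in two ways: half first cousins through their mothers (r = 1/16) and half second cousins through their fathers (r = 1/64).
r = 1/16 + 1/64 = 5/64 = 0.078125.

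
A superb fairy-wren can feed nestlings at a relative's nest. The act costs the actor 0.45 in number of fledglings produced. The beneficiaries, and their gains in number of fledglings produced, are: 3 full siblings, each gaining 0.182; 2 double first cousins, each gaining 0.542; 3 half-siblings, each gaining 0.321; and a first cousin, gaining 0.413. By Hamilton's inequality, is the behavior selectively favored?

Hamilton's rule: the trait is favored when the sum of r·B over every recipient exceeds the actor's cost C.
r to a full sibling = 0.5 (full sibs share both parents — two paths of length 2: r = 2·(1/2)^2 = 1/2).
r to a double first cousin = 0.25 (double first cousins share both grandparent pairs — four paths of length 4: r = 4·(1/2)^4 = 1/4).
r to a half-sibling = 0.25 (half-sibs share one parent — one path of length 2: r = (1/2)^2 = 1/4).
r to a first cousin = 1/8 (first cousins share one grandparent pair — two paths of length 4: r = 2·(1/2)^4 = 1/8).
Summing one r·B term per recipient: 3·0.5·0.182 + 2·0.25·0.542 + 3·0.25·0.321 + 1·0.125·0.413 = 0.836375.
0.836375 > 0.45: the indirect benefit exceeds the cost.

Yes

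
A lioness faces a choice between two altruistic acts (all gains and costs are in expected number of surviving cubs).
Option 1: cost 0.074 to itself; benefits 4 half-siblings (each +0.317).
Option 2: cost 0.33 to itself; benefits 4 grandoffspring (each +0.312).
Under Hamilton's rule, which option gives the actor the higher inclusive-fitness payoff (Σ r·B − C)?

Option 1

Option 1: r to a half-sibling = 0.25.
Option 1: Σ r·B − C = (4·0.25·0.317) − 0.074 = 0.243.
Option 2: r to a grandoffspring = 0.25.
Option 2: Σ r·B − C = (4·0.25·0.312) − 0.33 = -0.018.
Option 1 has the higher net inclusive-fitness payoff.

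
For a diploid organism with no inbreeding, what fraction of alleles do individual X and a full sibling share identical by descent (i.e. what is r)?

Full sibs share both parents — two paths of length 2: r = 2·(1/2)^2 = 1/2.

0.5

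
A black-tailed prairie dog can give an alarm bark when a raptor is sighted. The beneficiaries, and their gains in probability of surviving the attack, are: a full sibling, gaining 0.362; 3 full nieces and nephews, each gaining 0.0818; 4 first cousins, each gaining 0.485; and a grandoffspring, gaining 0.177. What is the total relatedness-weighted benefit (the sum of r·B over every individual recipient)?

r to a full sibling = 1/2 (full sibs share both parents — two paths of length 2: r = 2·(1/2)^2 = 1/2).
r to a full niece or nephew = 1/4 (full aunt/uncle↔niece/nephew: two paths of length 3 through the shared grandparent pair: r = 2·(1/2)^3 = 1/4).
r to a first cousin = 0.125 (first cousins share one grandparent pair — two paths of length 4: r = 2·(1/2)^4 = 1/8).
r to a grandoffspring = 1/4 (two parent–offspring links: r = (1/2)^2 = 1/4).
Summing one r·B term per recipient: 1·0.5·0.362 + 3·0.25·0.0818 + 4·0.125·0.485 + 1·0.25·0.177 = 0.5291.

0.5291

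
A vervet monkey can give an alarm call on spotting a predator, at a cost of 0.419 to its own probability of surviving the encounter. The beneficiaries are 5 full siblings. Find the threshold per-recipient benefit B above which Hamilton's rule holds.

r to a full sibling = 0.5 (full sibs share both parents — two paths of length 2: r = 2·(1/2)^2 = 1/2).
Hamilton's rule with n recipients of equal r: n·r·B > C, so B > C/(n·r) = 0.419/(5·0.5) = 0.1676.

0.1676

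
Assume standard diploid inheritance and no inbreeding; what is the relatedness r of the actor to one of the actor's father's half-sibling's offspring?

0.0625

Each parent–offspring link contributes a factor of 1/2, and independent paths through distinct common ancestors add.
Half first cousins share one grandparent — one path of length 4: r = (1/2)^4 = 1/16.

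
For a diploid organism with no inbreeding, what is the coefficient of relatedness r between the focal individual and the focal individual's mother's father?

0.25

Each parent–offspring link contributes a factor of 1/2, and independent paths through distinct common ancestors add.
Two parent–offspring links: r = (1/2)^2 = 1/4.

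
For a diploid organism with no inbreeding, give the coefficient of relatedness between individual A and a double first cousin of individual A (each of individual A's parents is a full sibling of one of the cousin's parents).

0.25

Each parent–offspring link contributes a factor of 1/2, and independent paths through distinct common ancestors add.
Double first cousins share both grandparent pairs — four paths of length 4: r = 4·(1/2)^4 = 1/4.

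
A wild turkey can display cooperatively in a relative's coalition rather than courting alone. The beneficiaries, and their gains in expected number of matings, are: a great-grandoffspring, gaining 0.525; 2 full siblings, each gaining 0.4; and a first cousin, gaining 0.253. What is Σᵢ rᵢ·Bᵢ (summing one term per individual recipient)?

0.49725

r to a great-grandoffspring = 0.125 (three parent–offspring links: r = (1/2)^3 = 1/8).
r to a full sibling = 1/2 (full sibs share both parents — two paths of length 2: r = 2·(1/2)^2 = 1/2).
r to a first cousin = 0.125 (first cousins share one grandparent pair — two paths of length 4: r = 2·(1/2)^4 = 1/8).
Summing one r·B term per recipient: 1·0.125·0.525 + 2·0.5·0.4 + 1·0.125·0.253 = 0.49725.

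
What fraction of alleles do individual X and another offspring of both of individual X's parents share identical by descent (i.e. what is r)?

Each parent–offspring link contributes a factor of 1/2, and independent paths through distinct common ancestors add.
Full sibs share both parents — two paths of length 2: r = 2·(1/2)^2 = 1/2.

0.5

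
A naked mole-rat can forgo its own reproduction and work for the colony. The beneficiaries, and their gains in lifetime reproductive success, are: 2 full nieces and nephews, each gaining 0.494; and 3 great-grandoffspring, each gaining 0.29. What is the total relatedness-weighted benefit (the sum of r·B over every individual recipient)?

0.35575

r to a full niece or nephew = 1/4 (full aunt/uncle↔niece/nephew: two paths of length 3 through the shared grandparent pair: r = 2·(1/2)^3 = 1/4).
r to a great-grandoffspring = 0.125 (three parent–offspring links: r = (1/2)^3 = 1/8).
Summing one r·B term per recipient: 2·0.25·0.494 + 3·0.125·0.29 = 0.35575.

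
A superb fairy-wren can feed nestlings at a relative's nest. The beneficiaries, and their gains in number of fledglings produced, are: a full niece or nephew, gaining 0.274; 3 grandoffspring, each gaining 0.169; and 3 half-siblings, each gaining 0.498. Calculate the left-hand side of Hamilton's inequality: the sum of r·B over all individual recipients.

r to a full niece or nephew = 1/4 (full aunt/uncle↔niece/nephew: two paths of length 3 through the shared grandparent pair: r = 2·(1/2)^3 = 1/4).
r to a grandoffspring = 0.25 (two parent–offspring links: r = (1/2)^2 = 1/4).
r to a half-sibling = 0.25 (half-sibs share one parent — one path of length 2: r = (1/2)^2 = 1/4).
Summing one r·B term per recipient: 1·0.25·0.274 + 3·0.25·0.169 + 3·0.25·0.498 = 0.56875.

0.56875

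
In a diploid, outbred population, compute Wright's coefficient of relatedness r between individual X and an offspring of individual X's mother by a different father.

0.25

Each parent–offspring link contributes a factor of 1/2, and independent paths through distinct common ancestors add.
Half-sibs share one parent — one path of length 2: r = (1/2)^2 = 1/4.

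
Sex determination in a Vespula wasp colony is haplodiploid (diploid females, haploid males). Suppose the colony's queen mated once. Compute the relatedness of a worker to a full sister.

0.75

Haplodiploid full sisters inherit their father's entire haploid genome identically (contributing 1/2) and on average half of their mother's contribution (1/2 · 1/2 = 1/4); r = 1/2 + 1/4 = 3/4.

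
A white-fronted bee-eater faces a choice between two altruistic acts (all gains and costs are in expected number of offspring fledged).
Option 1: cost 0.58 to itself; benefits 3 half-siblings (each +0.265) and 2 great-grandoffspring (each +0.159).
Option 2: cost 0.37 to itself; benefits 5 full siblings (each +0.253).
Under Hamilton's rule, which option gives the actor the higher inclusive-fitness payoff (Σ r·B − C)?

Option 2

Option 1: r to a half-sibling = 0.25.
Option 1: r to a great-grandoffspring = 0.125.
Option 1: Σ r·B − C = (3·0.25·0.265 + 2·0.125·0.159) − 0.58 = -0.3415.
Option 2: r to a full sibling = 0.5.
Option 2: Σ r·B − C = (5·0.5·0.253) − 0.37 = 0.2625.
Option 2 has the higher net inclusive-fitness payoff.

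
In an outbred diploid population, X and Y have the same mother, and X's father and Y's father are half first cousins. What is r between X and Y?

With two independent routes of shared ancestry, r is the sum of the two contributions.
X and Y are related in two ways: half-sibs through their shared mother (r = 1/4) and half second cousins through their fathers (r = 1/64).
r = 1/4 + 1/64 = 17/64 = 0.265625.

0.265625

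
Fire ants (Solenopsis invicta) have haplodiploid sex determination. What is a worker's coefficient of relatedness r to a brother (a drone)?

Her haploid brother carries none of their father's genes and a random half of their mother's genome; that half matches the maternal half of her own genome with probability 1/2: r = 1/2 · 1/2 = 1/4.

0.25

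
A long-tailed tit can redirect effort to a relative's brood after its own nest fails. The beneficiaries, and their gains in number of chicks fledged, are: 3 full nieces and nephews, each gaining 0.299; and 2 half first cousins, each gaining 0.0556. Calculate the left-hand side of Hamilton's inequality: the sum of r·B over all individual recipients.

r to a full niece or nephew = 0.25 (full aunt/uncle↔niece/nephew: two paths of length 3 through the shared grandparent pair: r = 2·(1/2)^3 = 1/4).
r to a half first cousin = 0.0625 (half first cousins share one grandparent — one path of length 4: r = (1/2)^4 = 1/16).
Summing one r·B term per recipient: 3·0.25·0.299 + 2·0.0625·0.0556 = 0.2312.

0.2312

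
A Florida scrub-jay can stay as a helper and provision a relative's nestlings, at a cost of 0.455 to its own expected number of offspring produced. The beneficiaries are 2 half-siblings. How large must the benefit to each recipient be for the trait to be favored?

0.91

r to a half-sibling = 0.25 (half-sibs share one parent — one path of length 2: r = (1/2)^2 = 1/4).
Hamilton's rule with n recipients of equal r: n·r·B > C, so B > C/(n·r) = 0.455/(2·0.25) = 0.91.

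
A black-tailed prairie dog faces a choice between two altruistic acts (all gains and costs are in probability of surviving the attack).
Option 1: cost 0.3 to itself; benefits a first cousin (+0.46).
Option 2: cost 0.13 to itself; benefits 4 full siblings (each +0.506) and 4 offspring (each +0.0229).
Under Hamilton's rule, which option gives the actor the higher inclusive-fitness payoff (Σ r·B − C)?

Option 1: r to a first cousin = 0.125.
Option 1: Σ r·B − C = (1·0.125·0.46) − 0.3 = -0.2425.
Option 2: r to a full sibling = 0.5.
Option 2: r to an offspring = 0.5.
Option 2: Σ r·B − C = (4·0.5·0.506 + 4·0.5·0.0229) − 0.13 = 0.9278.
Option 2 has the higher net inclusive-fitness payoff.

Option 2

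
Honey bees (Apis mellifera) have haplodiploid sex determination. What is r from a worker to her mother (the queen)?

0.5

One meiotic link between diploid queen and diploid daughter: r = 1/2.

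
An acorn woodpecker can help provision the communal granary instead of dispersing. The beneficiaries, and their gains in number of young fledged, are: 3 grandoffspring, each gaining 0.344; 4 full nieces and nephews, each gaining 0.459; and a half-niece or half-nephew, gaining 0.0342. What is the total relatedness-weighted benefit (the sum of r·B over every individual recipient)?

r to a grandoffspring = 1/4 (two parent–offspring links: r = (1/2)^2 = 1/4).
r to a full niece or nephew = 0.25 (full aunt/uncle↔niece/nephew: two paths of length 3 through the shared grandparent pair: r = 2·(1/2)^3 = 1/4).
r to a half-niece or half-nephew = 0.125 (half-aunt/uncle↔niece/nephew: one path of length 3: r = (1/2)^3 = 1/8).
Summing one r·B term per recipient: 3·0.25·0.344 + 4·0.25·0.459 + 1·0.125·0.0342 = 0.721275.

0.721275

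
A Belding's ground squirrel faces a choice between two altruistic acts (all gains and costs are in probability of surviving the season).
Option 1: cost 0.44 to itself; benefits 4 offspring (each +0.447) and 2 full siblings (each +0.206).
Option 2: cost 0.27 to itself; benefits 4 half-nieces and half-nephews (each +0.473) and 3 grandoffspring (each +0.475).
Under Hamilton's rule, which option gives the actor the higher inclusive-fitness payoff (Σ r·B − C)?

Option 1

Option 1: r to an offspring = 0.5.
Option 1: r to a full sibling = 0.5.
Option 1: Σ r·B − C = (4·0.5·0.447 + 2·0.5·0.206) − 0.44 = 0.66.
Option 2: r to a half-niece or half-nephew = 0.125.
Option 2: r to a grandoffspring = 0.25.
Option 2: Σ r·B − C = (4·0.125·0.473 + 3·0.25·0.475) − 0.27 = 0.32275.
Option 1 has the higher net inclusive-fitness payoff.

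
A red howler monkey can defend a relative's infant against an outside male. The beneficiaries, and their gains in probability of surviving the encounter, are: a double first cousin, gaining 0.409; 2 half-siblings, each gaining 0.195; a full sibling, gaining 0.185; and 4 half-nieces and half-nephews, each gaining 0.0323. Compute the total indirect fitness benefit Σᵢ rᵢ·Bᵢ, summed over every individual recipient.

r to a double first cousin = 0.25 (double first cousins share both grandparent pairs — four paths of length 4: r = 4·(1/2)^4 = 1/4).
r to a half-sibling = 1/4 (half-sibs share one parent — one path of length 2: r = (1/2)^2 = 1/4).
r to a full sibling = 1/2 (full sibs share both parents — two paths of length 2: r = 2·(1/2)^2 = 1/2).
r to a half-niece or half-nephew = 1/8 (half-aunt/uncle↔niece/nephew: one path of length 3: r = (1/2)^3 = 1/8).
Summing one r·B term per recipient: 1·0.25·0.409 + 2·0.25·0.195 + 1·0.5·0.185 + 4·0.125·0.0323 = 0.3084.

0.3084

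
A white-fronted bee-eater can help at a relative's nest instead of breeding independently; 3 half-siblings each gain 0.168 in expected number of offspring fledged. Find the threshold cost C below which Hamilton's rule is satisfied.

r to a half-sibling = 0.25 (half-sibs share one parent — one path of length 2: r = (1/2)^2 = 1/4).
Hamilton's rule: n·r·B > C, so the trait is favored while C < n·r·B = 3·0.25·0.168 = 0.126.

0.126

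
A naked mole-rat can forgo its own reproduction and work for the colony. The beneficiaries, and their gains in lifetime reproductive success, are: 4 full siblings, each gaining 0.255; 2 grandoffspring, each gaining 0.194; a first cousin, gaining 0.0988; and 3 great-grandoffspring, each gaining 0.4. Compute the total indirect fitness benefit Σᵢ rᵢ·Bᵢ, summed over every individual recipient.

r to a full sibling = 1/2 (full sibs share both parents — two paths of length 2: r = 2·(1/2)^2 = 1/2).
r to a grandoffspring = 0.25 (two parent–offspring links: r = (1/2)^2 = 1/4).
r to a first cousin = 0.125 (first cousins share one grandparent pair — two paths of length 4: r = 2·(1/2)^4 = 1/8).
r to a great-grandoffspring = 1/8 (three parent–offspring links: r = (1/2)^3 = 1/8).
Summing one r·B term per recipient: 4·0.5·0.255 + 2·0.25·0.194 + 1·0.125·0.0988 + 3·0.125·0.4 = 0.76935.

0.76935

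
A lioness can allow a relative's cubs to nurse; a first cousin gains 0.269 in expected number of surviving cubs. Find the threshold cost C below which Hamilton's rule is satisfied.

0.033625

r to a first cousin = 0.125 (first cousins share one grandparent pair — two paths of length 4: r = 2·(1/2)^4 = 1/8).
Hamilton's rule: n·r·B > C, so the trait is favored while C < n·r·B = 1·0.125·0.269 = 0.033625.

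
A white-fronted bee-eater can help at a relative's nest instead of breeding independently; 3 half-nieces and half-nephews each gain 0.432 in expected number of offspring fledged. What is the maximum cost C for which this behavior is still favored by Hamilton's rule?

r to a half-niece or half-nephew = 1/8 (half-aunt/uncle↔niece/nephew: one path of length 3: r = (1/2)^3 = 1/8).
Hamilton's rule: n·r·B > C, so the trait is favored while C < n·r·B = 3·0.125·0.432 = 0.162.

0.162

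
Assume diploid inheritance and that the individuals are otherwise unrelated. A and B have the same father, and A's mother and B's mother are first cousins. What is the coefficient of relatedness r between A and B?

0.28125

Independent pedigree routes through distinct common ancestors add.
A and B are related in two ways: half-sibs through their shared father (r = 1/4) and second cousins through their mothers (r = 1/32).
r = 1/4 + 1/32 = 0.28125.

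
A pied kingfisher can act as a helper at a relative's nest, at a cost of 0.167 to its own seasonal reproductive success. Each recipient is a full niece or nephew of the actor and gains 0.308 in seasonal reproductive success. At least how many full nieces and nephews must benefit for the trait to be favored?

r to a full niece or nephew = 1/4 (full aunt/uncle↔niece/nephew: two paths of length 3 through the shared grandparent pair: r = 2·(1/2)^3 = 1/4).
Hamilton's rule: n·r·B > C  ⇒  n > C/(r·B) = 0.167/(0.25·0.308) = 2.169.
The smallest integer exceeding 2.169 is 3.

3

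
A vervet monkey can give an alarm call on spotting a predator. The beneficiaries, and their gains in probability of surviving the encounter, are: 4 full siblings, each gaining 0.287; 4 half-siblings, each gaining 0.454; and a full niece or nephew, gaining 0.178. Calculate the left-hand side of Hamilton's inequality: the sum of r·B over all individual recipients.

1.0725

r to a full sibling = 0.5 (full sibs share both parents — two paths of length 2: r = 2·(1/2)^2 = 1/2).
r to a half-sibling = 1/4 (half-sibs share one parent — one path of length 2: r = (1/2)^2 = 1/4).
r to a full niece or nephew = 0.25 (full aunt/uncle↔niece/nephew: two paths of length 3 through the shared grandparent pair: r = 2·(1/2)^3 = 1/4).
Summing one r·B term per recipient: 4·0.5·0.287 + 4·0.25·0.454 + 1·0.25·0.178 = 1.0725.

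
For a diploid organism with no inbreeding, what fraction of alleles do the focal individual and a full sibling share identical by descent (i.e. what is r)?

0.5

Full sibs share both parents — two paths of length 2: r = 2·(1/2)^2 = 1/2.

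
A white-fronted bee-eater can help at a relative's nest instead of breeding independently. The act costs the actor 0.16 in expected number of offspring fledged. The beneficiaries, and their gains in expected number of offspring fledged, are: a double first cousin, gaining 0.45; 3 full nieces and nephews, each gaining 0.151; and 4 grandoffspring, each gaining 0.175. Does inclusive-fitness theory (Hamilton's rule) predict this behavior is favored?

Yes

Hamilton's rule: the trait is favored when the sum of r·B over every recipient exceeds the actor's cost C.
r to a double first cousin = 0.25 (double first cousins share both grandparent pairs — four paths of length 4: r = 4·(1/2)^4 = 1/4).
r to a full niece or nephew = 1/4 (full aunt/uncle↔niece/nephew: two paths of length 3 through the shared grandparent pair: r = 2·(1/2)^3 = 1/4).
r to a grandoffspring = 0.25 (two parent–offspring links: r = (1/2)^2 = 1/4).
Summing one r·B term per recipient: 1·0.25·0.45 + 3·0.25·0.151 + 4·0.25·0.175 = 0.40075.
0.40075 > 0.16: the indirect benefit exceeds the cost.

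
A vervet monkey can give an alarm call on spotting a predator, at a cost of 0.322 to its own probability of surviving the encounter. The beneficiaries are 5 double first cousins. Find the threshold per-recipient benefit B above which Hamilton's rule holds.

0.2576

r to a double first cousin = 1/4 (double first cousins share both grandparent pairs — four paths of length 4: r = 4·(1/2)^4 = 1/4).
Hamilton's rule with n recipients of equal r: n·r·B > C, so B > C/(n·r) = 0.322/(5·0.25) = 0.2576.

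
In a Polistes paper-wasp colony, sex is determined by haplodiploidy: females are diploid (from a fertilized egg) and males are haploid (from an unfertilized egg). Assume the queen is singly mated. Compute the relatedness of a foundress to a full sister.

Haplodiploid full sisters inherit their father's entire haploid genome identically (contributing 1/2) and on average half of their mother's contribution (1/2 · 1/2 = 1/4); r = 1/2 + 1/4 = 3/4.

0.75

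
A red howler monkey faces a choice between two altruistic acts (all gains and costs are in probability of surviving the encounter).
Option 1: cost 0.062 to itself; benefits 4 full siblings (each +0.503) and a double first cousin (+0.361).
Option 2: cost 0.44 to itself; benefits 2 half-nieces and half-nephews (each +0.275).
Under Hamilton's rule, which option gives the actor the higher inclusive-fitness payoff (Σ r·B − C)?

Option 1

Option 1: r to a full sibling = 0.5.
Option 1: r to a double first cousin = 0.25.
Option 1: Σ r·B − C = (4·0.5·0.503 + 1·0.25·0.361) − 0.062 = 1.03425.
Option 2: r to a half-niece or half-nephew = 0.125.
Option 2: Σ r·B − C = (2·0.125·0.275) − 0.44 = -0.37125.
Option 1 has the higher net inclusive-fitness payoff.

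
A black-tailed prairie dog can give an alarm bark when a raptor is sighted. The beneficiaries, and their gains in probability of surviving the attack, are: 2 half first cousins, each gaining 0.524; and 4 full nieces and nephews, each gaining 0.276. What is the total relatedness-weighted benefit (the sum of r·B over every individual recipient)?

0.3415

r to a half first cousin = 1/16 (half first cousins share one grandparent — one path of length 4: r = (1/2)^4 = 1/16).
r to a full niece or nephew = 1/4 (full aunt/uncle↔niece/nephew: two paths of length 3 through the shared grandparent pair: r = 2·(1/2)^3 = 1/4).
Summing one r·B term per recipient: 2·0.0625·0.524 + 4·0.25·0.276 = 0.3415.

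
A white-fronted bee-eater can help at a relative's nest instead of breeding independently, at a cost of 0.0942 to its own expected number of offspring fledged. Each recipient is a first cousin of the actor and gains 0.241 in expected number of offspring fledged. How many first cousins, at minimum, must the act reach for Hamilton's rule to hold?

4

r to a first cousin = 1/8 (first cousins share one grandparent pair — two paths of length 4: r = 2·(1/2)^4 = 1/8).
Hamilton's rule: n·r·B > C  ⇒  n > C/(r·B) = 0.0942/(0.125·0.241) = 3.127.
The smallest integer exceeding 3.127 is 4.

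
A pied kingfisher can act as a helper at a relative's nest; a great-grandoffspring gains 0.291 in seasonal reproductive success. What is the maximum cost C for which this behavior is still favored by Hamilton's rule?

r to a great-grandoffspring = 0.125 (three parent–offspring links: r = (1/2)^3 = 1/8).
Hamilton's rule: n·r·B > C, so the trait is favored while C < n·r·B = 1·0.125·0.291 = 0.036375.

0.036375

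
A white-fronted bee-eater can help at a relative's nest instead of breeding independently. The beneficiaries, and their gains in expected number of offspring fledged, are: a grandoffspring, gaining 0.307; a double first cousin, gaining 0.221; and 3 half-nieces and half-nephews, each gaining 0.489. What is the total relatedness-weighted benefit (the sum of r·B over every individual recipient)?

r to a grandoffspring = 1/4 (two parent–offspring links: r = (1/2)^2 = 1/4).
r to a double first cousin = 1/4 (double first cousins share both grandparent pairs — four paths of length 4: r = 4·(1/2)^4 = 1/4).
r to a half-niece or half-nephew = 0.125 (half-aunt/uncle↔niece/nephew: one path of length 3: r = (1/2)^3 = 1/8).
Summing one r·B term per recipient: 1·0.25·0.307 + 1·0.25·0.221 + 3·0.125·0.489 = 0.315375.

0.315375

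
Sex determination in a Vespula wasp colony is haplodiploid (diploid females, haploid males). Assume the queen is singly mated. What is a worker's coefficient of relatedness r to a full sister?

Haplodiploid full sisters inherit their father's entire haploid genome identically (contributing 1/2) and on average half of their mother's contribution (1/2 · 1/2 = 1/4); r = 1/2 + 1/4 = 3/4.

0.75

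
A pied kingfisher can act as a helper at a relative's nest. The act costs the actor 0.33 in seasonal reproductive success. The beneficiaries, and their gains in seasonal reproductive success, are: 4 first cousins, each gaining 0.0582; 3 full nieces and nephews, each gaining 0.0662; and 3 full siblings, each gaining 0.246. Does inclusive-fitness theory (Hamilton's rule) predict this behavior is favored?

Hamilton's rule: the trait is favored when the sum of r·B over every recipient exceeds the actor's cost C.
r to a first cousin = 1/8 (first cousins share one grandparent pair — two paths of length 4: r = 2·(1/2)^4 = 1/8).
r to a full niece or nephew = 0.25 (full aunt/uncle↔niece/nephew: two paths of length 3 through the shared grandparent pair: r = 2·(1/2)^3 = 1/4).
r to a full sibling = 0.5 (full sibs share both parents — two paths of length 2: r = 2·(1/2)^2 = 1/2).
Summing one r·B term per recipient: 4·0.125·0.0582 + 3·0.25·0.0662 + 3·0.5·0.246 = 0.44775.
0.44775 > 0.33: the indirect benefit exceeds the cost.

Yes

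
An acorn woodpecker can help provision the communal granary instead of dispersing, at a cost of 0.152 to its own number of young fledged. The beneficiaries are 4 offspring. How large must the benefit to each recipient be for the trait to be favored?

0.076

r to an offspring = 0.5 (one parent–offspring link: r = (1/2)^1 = 1/2).
Hamilton's rule with n recipients of equal r: n·r·B > C, so B > C/(n·r) = 0.152/(4·0.5) = 0.076.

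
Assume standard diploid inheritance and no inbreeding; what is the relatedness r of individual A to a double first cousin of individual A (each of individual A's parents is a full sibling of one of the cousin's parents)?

0.25

Each parent–offspring link contributes a factor of 1/2, and independent paths through distinct common ancestors add.
Double first cousins share both grandparent pairs — four paths of length 4: r = 4·(1/2)^4 = 1/4.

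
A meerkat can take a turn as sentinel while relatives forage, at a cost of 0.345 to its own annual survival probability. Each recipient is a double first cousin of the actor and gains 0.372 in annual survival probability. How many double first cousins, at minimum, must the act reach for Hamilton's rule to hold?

4

r to a double first cousin = 1/4 (double first cousins share both grandparent pairs — four paths of length 4: r = 4·(1/2)^4 = 1/4).
Hamilton's rule: n·r·B > C  ⇒  n > C/(r·B) = 0.345/(0.25·0.372) = 3.71.
The smallest integer exceeding 3.71 is 4.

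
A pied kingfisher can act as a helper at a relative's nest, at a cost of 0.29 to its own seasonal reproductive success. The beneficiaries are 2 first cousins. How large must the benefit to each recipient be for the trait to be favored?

1.16

r to a first cousin = 1/8 (first cousins share one grandparent pair — two paths of length 4: r = 2·(1/2)^4 = 1/8).
Hamilton's rule with n recipients of equal r: n·r·B > C, so B > C/(n·r) = 0.29/(2·0.125) = 1.16.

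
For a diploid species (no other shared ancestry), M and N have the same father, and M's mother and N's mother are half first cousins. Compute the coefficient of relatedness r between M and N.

Independent pedigree routes through distinct common ancestors add.
M and N are related in two ways: half-sibs through their shared father (r = 1/4) and half second cousins through their mothers (r = 1/64).
r = 1/4 + 1/64 = 0.265625.

0.265625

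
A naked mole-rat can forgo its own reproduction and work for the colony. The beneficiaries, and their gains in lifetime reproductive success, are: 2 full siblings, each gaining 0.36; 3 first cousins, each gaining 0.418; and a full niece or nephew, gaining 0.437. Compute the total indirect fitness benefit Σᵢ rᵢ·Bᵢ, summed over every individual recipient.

0.626

r to a full sibling = 0.5 (full sibs share both parents — two paths of length 2: r = 2·(1/2)^2 = 1/2).
r to a first cousin = 0.125 (first cousins share one grandparent pair — two paths of length 4: r = 2·(1/2)^4 = 1/8).
r to a full niece or nephew = 1/4 (full aunt/uncle↔niece/nephew: two paths of length 3 through the shared grandparent pair: r = 2·(1/2)^3 = 1/4).
Summing one r·B term per recipient: 2·0.5·0.36 + 3·0.125·0.418 + 1·0.25·0.437 = 0.626.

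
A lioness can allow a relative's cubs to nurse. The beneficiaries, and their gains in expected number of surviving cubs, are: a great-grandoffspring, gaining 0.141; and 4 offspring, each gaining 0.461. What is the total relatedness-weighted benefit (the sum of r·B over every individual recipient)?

0.939625

r to a great-grandoffspring = 1/8 (three parent–offspring links: r = (1/2)^3 = 1/8).
r to an offspring = 0.5 (one parent–offspring link: r = (1/2)^1 = 1/2).
Summing one r·B term per recipient: 1·0.125·0.141 + 4·0.5·0.461 = 0.939625.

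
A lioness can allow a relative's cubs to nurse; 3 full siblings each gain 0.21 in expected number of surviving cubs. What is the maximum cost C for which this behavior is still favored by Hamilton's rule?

0.315

r to a full sibling = 1/2 (full sibs share both parents — two paths of length 2: r = 2·(1/2)^2 = 1/2).
Hamilton's rule: n·r·B > C, so the trait is favored while C < n·r·B = 3·0.5·0.21 = 0.315.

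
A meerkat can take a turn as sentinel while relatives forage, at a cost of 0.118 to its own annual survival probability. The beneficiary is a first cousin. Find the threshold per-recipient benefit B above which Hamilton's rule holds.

0.944

r to a first cousin = 1/8 (first cousins share one grandparent pair — two paths of length 4: r = 2·(1/2)^4 = 1/8).
Hamilton's rule with n recipients of equal r: n·r·B > C, so B > C/(n·r) = 0.118/(1·0.125) = 0.944.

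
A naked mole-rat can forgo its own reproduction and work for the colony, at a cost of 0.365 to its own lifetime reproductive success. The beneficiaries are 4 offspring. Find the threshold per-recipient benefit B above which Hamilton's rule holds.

0.1825

r to an offspring = 0.5 (one parent–offspring link: r = (1/2)^1 = 1/2).
Hamilton's rule with n recipients of equal r: n·r·B > C, so B > C/(n·r) = 0.365/(4·0.5) = 0.1825.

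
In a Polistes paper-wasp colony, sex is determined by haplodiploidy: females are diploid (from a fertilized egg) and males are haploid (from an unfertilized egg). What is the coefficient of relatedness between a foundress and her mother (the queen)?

0.5

One meiotic link between diploid queen and diploid daughter: r = 1/2.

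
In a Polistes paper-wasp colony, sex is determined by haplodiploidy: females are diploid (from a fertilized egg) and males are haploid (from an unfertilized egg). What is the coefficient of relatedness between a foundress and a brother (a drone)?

Her haploid brother carries none of their father's genes and a random half of their mother's genome; that half matches the maternal half of her own genome with probability 1/2: r = 1/2 · 1/2 = 1/4.

0.25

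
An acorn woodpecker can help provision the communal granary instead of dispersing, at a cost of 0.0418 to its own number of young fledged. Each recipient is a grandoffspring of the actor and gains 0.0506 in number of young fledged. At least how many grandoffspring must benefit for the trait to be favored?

r to a grandoffspring = 1/4 (two parent–offspring links: r = (1/2)^2 = 1/4).
Hamilton's rule: n·r·B > C  ⇒  n > C/(r·B) = 0.0418/(0.25·0.0506) = 3.304.
The smallest integer exceeding 3.304 is 4.

4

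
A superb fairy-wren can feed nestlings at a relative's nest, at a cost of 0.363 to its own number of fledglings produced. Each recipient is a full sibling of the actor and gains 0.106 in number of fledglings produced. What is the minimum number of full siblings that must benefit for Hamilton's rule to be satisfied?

r to a full sibling = 0.5 (full sibs share both parents — two paths of length 2: r = 2·(1/2)^2 = 1/2).
Hamilton's rule: n·r·B > C  ⇒  n > C/(r·B) = 0.363/(0.5·0.106) = 6.849.
The smallest integer exceeding 6.849 is 7.

7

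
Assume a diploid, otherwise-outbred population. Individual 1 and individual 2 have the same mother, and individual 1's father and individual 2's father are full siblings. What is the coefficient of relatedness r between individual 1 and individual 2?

Wright's path rule: contributions from independent ancestry routes add.
Individual 1 and individual 2 are related in two ways: half-sibs through their shared mother (r = 1/4) and first cousins through their fathers (r = 1/8).
r = 1/4 + 1/8 = 0.375.

0.375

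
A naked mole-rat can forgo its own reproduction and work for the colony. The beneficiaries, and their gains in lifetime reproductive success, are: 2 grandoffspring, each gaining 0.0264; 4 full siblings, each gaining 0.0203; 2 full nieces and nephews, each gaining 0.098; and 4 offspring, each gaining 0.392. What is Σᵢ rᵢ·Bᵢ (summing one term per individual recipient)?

0.8868

r to a grandoffspring = 0.25 (two parent–offspring links: r = (1/2)^2 = 1/4).
r to a full sibling = 0.5 (full sibs share both parents — two paths of length 2: r = 2·(1/2)^2 = 1/2).
r to a full niece or nephew = 1/4 (full aunt/uncle↔niece/nephew: two paths of length 3 through the shared grandparent pair: r = 2·(1/2)^3 = 1/4).
r to an offspring = 0.5 (one parent–offspring link: r = (1/2)^1 = 1/2).
Summing one r·B term per recipient: 2·0.25·0.0264 + 4·0.5·0.0203 + 2·0.25·0.098 + 4·0.5·0.392 = 0.8868.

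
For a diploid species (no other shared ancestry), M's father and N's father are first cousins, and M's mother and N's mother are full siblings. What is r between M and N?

0.15625

Wright's path rule: contributions from independent ancestry routes add.
M and N are related in two ways: second cousins through their fathers (r = 1/32) and first cousins through their mothers (r = 1/8).
r = 1/32 + 1/8 = 0.15625.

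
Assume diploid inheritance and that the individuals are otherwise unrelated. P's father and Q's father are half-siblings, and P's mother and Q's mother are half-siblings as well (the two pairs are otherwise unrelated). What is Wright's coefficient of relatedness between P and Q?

Relatedness sums over independent paths through distinct common ancestors.
P and Q are related in two ways: half first cousins through their fathers (r = 1/16) and half first cousins through their mothers (r = 1/16).
r = 1/16 + 1/16 = 0.125.

0.125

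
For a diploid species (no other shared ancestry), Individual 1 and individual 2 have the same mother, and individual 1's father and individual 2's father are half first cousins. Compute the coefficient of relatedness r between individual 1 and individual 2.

0.265625

Wright's path rule: contributions from independent ancestry routes add.
Individual 1 and individual 2 are related in two ways: half-sibs through their shared mother (r = 1/4) and half second cousins through their fathers (r = 1/64).
r = 1/4 + 1/64 = 0.265625.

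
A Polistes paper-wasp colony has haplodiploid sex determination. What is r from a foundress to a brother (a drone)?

0.25

Her haploid brother carries none of their father's genes and a random half of their mother's genome; that half matches the maternal half of her own genome with probability 1/2: r = 1/2 · 1/2 = 1/4.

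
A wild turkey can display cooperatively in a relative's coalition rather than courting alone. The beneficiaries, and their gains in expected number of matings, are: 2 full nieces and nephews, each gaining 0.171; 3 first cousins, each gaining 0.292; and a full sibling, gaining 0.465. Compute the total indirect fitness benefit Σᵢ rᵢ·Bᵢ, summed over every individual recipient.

0.4275

r to a full niece or nephew = 1/4 (full aunt/uncle↔niece/nephew: two paths of length 3 through the shared grandparent pair: r = 2·(1/2)^3 = 1/4).
r to a first cousin = 1/8 (first cousins share one grandparent pair — two paths of length 4: r = 2·(1/2)^4 = 1/8).
r to a full sibling = 0.5 (full sibs share both parents — two paths of length 2: r = 2·(1/2)^2 = 1/2).
Summing one r·B term per recipient: 2·0.25·0.171 + 3·0.125·0.292 + 1·0.5·0.465 = 0.4275.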